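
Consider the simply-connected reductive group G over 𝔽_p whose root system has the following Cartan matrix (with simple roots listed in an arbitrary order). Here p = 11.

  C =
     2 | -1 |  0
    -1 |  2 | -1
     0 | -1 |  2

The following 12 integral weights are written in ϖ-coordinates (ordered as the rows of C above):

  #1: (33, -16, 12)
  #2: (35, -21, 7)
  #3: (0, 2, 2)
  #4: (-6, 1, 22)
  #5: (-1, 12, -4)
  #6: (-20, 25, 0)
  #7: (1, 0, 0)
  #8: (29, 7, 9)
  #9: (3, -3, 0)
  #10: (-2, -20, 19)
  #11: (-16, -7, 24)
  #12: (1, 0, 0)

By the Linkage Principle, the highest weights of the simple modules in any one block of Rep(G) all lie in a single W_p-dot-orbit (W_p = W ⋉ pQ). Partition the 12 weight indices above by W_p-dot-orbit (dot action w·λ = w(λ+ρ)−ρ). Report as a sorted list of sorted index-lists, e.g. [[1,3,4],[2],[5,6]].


Type A_3, rank 3, |W|=24; reorder rows/cols to standard.

W_11-reps of the 12 weights in Ā_11 (same 3-coord order as C):

    [1] (2, 1, 1)
    [2] (2, 6, 2)
    [3] (1, 3, 3)
    [4] (2, 6, 2)
    [5] (2, 8, 1)
    [6] (1, 3, 3)
    [7] (2, 1, 1)
    [8] (1, 3, 3)
    [9] (2, 1, 1)
    [10] (2, 8, 1)
    [11] (1, 3, 3)
    [12] (2, 1, 1)

These 12 weights hit 4 W_11-dot-orbits; sizes (4, 2, 4, 2):

[[1, 7, 9, 12], [2, 4], [3, 6, 8, 11], [5, 10]]


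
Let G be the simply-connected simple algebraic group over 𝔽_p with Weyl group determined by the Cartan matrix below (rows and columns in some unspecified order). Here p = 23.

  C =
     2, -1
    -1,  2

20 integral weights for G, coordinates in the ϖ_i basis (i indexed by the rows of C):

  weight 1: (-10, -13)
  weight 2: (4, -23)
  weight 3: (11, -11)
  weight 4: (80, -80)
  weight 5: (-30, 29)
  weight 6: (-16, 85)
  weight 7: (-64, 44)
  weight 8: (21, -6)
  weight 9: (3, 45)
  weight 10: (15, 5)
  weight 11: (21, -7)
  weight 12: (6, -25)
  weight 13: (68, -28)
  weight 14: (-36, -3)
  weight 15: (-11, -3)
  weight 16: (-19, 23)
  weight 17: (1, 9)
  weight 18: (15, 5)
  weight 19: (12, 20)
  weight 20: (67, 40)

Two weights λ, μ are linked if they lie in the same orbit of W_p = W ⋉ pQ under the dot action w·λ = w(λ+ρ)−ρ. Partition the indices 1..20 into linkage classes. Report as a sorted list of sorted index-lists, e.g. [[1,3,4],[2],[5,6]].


Cartan matrix: type A_2 (|W|=6); un-permuting the 2 rows.

λ_j+ρ reflected into Ā_23 (⟨·,θ^∨⟩≤23); 2-tuples as given:

    1: (12, 9)
    2: (17, 5)
    3: (2, 10)
    4: (2, 10)
    5: (16, 6)
    6: (15, 2)
    7: (17, 5)
    8: (17, 5)
    9: (19, 4)
    10: (16, 6)
    11: (16, 6)
    12: (16, 6)
    13: (19, 4)
    14: (12, 9)
    15: (2, 10)
    16: (17, 5)
    17: (2, 10)
    18: (16, 6)
    19: (2, 10)
    20: (17, 5)

6 distinct reps among the 20 weights ⇒ 6 W_23-linkage classes:

[[1, 14], [2, 7, 8, 16, 20], [3, 4, 15, 17, 19], [5, 10, 11, 12, 18], [6], [9, 13]]


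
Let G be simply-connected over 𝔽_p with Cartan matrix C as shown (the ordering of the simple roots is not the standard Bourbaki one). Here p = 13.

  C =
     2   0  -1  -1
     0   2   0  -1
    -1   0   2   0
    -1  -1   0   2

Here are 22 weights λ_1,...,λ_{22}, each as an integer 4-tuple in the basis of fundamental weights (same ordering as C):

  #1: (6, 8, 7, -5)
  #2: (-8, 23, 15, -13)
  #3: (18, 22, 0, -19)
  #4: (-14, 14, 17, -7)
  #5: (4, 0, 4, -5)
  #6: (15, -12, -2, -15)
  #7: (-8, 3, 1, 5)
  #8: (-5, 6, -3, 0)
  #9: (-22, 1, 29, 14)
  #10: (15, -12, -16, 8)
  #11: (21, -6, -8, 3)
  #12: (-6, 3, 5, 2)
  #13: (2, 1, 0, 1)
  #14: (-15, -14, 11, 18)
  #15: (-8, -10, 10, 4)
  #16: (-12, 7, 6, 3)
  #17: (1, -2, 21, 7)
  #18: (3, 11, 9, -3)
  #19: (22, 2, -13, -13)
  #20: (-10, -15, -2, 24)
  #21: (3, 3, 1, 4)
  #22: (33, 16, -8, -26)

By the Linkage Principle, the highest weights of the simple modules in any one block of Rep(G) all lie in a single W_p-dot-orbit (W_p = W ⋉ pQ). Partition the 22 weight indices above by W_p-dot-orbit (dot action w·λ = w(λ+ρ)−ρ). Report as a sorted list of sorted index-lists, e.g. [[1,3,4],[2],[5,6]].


A_4 Cartan matrix, 4 simple roots permuted; ρ=(1,1,1,1).

Each λ_j+ρ reduced to Ā_13; 4-tuples below use C's row order:

  1: (3, 2, 1, 2)
  2: (1, 3, 5, 1)
  3: (5, 1, 5, 1)
  4: (0, 1, 4, 7)
  5: (1, 3, 5, 1)
  6: (1, 1, 1, 1)
  7: (1, 3, 5, 1)
  8: (3, 2, 1, 2)
  9: (4, 2, 0, 5)
  10: (1, 1, 1, 1)
  11: (0, 1, 4, 7)
  12: (3, 2, 1, 2)
  13: (3, 2, 1, 2)
  14: (0, 1, 4, 7)
  15: (4, 2, 0, 5)
  16: (0, 1, 4, 7)
  17: (3, 2, 1, 2)
  18: (1, 1, 1, 1)
  19: (1, 1, 1, 1)
  20: (1, 1, 1, 1)
  21: (4, 2, 0, 5)
  22: (0, 1, 4, 7)

6 distinct reps among the 22 weights ⇒ 6 W_13-linkage classes:

[[1, 8, 12, 13, 17], [2, 5, 7], [3], [4, 11, 14, 16, 22], [6, 10, 18, 19, 20], [9, 15, 21]]


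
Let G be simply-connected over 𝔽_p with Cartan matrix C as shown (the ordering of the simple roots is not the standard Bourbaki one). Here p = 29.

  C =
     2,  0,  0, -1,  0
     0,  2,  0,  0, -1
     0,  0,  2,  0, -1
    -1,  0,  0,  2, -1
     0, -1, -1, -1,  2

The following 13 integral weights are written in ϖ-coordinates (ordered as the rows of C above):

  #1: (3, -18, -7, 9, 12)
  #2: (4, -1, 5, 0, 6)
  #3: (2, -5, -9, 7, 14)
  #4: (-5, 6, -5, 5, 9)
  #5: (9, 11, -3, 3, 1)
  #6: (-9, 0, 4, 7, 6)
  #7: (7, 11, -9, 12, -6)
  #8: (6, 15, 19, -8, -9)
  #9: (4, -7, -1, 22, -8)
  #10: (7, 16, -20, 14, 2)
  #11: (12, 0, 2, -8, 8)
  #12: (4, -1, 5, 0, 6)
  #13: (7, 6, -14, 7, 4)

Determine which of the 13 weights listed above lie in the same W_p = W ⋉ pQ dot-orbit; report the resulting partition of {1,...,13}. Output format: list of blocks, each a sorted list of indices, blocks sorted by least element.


Root system D_5: the 5×5 matrix C matches after relabeling.

W_29-reps of the 13 weights in Ā_29 (same 5-coord order as C):

  1: (4, 7, 4, 0, 6);  2: (5, 0, 6, 1, 7);  3: (3, 4, 8, 0, 3);  4: (4, 7, 4, 0, 6);  5: (10, 12, 2, 1, 0);  6: (8, 1, 5, 0, 7);  7: (8, 1, 5, 0, 7);  8: (8, 1, 5, 0, 7);  9: (5, 0, 6, 1, 7);  10: (6, 1, 3, 7, 2);  11: (6, 1, 3, 7, 2);  12: (5, 0, 6, 1, 7);  13: (8, 1, 5, 0, 7)

Grouping the 13 weights by Ā_29-representative: 6 linkage classes.

[[1, 4], [2, 9, 12], [3], [5], [6, 7, 8, 13], [10, 11]]


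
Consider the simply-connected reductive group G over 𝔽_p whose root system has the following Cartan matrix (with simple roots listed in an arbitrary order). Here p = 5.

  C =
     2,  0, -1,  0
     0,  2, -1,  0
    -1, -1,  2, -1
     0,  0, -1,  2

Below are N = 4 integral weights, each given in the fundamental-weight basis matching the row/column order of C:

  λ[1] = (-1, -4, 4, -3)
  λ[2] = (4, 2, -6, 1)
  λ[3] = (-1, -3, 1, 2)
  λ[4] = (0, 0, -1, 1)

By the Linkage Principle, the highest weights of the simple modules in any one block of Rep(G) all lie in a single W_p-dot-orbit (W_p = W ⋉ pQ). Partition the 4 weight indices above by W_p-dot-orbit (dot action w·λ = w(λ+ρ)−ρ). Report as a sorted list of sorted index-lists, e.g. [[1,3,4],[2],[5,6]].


Cartan matrix: type D_4 (|W|=192); un-permuting the 4 rows.

Alcove-folded reps (p=5, 4 weights, presented ϖ-order):

  1: (0, 3, 0, 2)
  2: (0, 2, 0, 3)
  3: (0, 2, 0, 3)
  4: (1, 1, 0, 2)

3 distinct reps among the 4 weights ⇒ 3 W_5-linkage classes:

[[1], [2, 3], [4]]


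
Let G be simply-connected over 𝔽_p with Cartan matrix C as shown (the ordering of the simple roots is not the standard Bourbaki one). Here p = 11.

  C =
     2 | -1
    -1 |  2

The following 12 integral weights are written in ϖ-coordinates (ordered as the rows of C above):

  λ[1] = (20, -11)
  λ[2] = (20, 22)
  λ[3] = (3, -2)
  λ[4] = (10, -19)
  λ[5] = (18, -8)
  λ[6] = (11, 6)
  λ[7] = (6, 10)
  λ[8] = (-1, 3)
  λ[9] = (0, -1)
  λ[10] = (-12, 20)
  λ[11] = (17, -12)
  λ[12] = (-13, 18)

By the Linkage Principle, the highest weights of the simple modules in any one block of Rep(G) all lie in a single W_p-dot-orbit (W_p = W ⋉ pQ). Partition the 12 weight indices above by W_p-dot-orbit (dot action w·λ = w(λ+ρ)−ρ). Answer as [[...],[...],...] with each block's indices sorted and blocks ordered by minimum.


C ↔ A_2 under row/col permutation; |W(A_2)| = 6.

Ā_11 reps of the 12 weights (A_2, coords as presented):

    λ_1 → (1, 0)
    λ_2 → (1, 0)
    λ_3 → (3, 1)
    λ_4 → (0, 4)
    λ_5 → (3, 1)
    λ_6 → (3, 1)
    λ_7 → (0, 4)
    λ_8 → (0, 4)
    λ_9 → (1, 0)
    λ_10 → (1, 0)
    λ_11 → (0, 4)
    λ_12 → (3, 1)

Linkage partition of the 12 weights (3 classes, p=11):

[[1, 2, 9, 10], [3, 5, 6, 12], [4, 7, 8, 11]]


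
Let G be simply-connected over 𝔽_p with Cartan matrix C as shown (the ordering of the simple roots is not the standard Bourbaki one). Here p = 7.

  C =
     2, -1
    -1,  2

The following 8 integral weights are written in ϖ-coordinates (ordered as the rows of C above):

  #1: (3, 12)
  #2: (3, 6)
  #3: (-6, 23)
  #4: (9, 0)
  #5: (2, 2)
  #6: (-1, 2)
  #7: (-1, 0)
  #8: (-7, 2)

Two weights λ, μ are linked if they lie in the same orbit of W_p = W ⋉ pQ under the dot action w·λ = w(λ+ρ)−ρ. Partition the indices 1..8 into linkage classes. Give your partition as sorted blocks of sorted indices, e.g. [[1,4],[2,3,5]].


Root system A_2: the 2×2 matrix C matches after relabeling.

W_7-reps of the 8 weights in Ā_7 (same 2-coord order as C):

  λ_1+ρ ↦ (3, 3) · λ_2+ρ ↦ (0, 3) · λ_3+ρ ↦ (3, 2) · λ_4+ρ ↦ (3, 3) · λ_5+ρ ↦ (3, 3) · λ_6+ρ ↦ (0, 3) · λ_7+ρ ↦ (0, 1) · λ_8+ρ ↦ (3, 3)

Linkage partition of the 8 weights (4 classes, p=7):

[[1, 4, 5, 8], [2, 6], [3], [7]]


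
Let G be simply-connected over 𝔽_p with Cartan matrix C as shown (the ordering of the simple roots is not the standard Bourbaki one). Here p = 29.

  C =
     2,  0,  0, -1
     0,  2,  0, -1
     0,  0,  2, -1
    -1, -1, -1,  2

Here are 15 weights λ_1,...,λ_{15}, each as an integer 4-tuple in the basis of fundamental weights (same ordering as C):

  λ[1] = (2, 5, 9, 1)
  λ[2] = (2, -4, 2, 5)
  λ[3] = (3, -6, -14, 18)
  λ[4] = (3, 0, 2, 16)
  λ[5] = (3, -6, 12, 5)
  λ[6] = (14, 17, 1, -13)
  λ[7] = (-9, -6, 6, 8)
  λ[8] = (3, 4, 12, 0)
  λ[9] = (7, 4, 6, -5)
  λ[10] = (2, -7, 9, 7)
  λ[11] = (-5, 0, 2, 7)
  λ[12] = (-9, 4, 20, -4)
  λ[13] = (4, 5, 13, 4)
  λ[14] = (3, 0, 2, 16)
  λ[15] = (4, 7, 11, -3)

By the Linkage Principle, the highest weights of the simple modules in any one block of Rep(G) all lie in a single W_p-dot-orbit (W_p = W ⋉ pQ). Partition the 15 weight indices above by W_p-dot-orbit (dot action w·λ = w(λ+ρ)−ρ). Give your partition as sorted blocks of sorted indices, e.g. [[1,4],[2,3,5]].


Dynkin diagram of C (from the 6 off-diagonal −1 entries): D_4.

W_29-reps of the 15 weights in Ā_29 (same 4-coord order as C):

  λ_1+ρ ↦ (3, 6, 10, 2);  λ_2+ρ ↦ (3, 3, 3, 3);  λ_3+ρ ↦ (4, 5, 13, 1);  λ_4+ρ ↦ (4, 1, 3, 4);  λ_5+ρ ↦ (4, 5, 13, 1);  λ_6+ρ ↦ (3, 6, 10, 2);  λ_7+ρ ↦ (4, 1, 3, 4);  λ_8+ρ ↦ (4, 5, 13, 1);  λ_9+ρ ↦ (4, 1, 3, 4);  λ_10+ρ ↦ (3, 6, 10, 2);  λ_11+ρ ↦ (4, 1, 3, 4);  λ_12+ρ ↦ (3, 6, 10, 2);  λ_13+ρ ↦ (4, 5, 13, 1);  λ_14+ρ ↦ (4, 1, 3, 4);  λ_15+ρ ↦ (3, 6, 10, 2)

These 15 weights hit 4 W_29-dot-orbits; sizes (5, 1, 4, 5):

[[1, 6, 10, 12, 15], [2], [3, 5, 8, 13], [4, 7, 9, 11, 14]]


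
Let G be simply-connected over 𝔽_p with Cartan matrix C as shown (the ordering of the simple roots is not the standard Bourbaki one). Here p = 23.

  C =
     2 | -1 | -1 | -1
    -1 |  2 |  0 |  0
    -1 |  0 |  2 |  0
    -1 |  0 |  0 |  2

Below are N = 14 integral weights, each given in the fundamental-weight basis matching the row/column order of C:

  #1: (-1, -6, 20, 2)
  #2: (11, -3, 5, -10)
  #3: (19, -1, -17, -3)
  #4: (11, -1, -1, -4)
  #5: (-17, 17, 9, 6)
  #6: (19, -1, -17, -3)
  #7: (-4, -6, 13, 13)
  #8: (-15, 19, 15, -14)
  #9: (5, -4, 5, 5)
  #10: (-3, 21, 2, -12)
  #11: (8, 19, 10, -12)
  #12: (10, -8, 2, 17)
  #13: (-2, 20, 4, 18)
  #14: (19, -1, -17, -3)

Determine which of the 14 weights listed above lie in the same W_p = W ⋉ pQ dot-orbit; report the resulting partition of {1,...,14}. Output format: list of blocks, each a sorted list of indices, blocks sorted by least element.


Dynkin diagram of C (from the 6 off-diagonal −1 entries): D_4.

Alcove-folded reps (p=23, 14 weights, presented ϖ-order):

  λ_1+ρ ↦ (2, 0, 16, 2)
  λ_2+ρ ↦ (1, 2, 6, 9)
  λ_3+ρ ↦ (2, 0, 16, 2)
  λ_4+ρ ↦ (9, 0, 0, 3)
  λ_5+ρ ↦ (1, 2, 6, 9)
  λ_6+ρ ↦ (2, 0, 16, 2)
  λ_7+ρ ↦ (3, 3, 6, 6)
  λ_8+ρ ↦ (1, 2, 6, 9)
  λ_9+ρ ↦ (3, 3, 6, 6)
  λ_10+ρ ↦ (1, 9, 10, 2)
  λ_11+ρ ↦ (3, 3, 6, 6)
  λ_12+ρ ↦ (1, 2, 6, 9)
  λ_13+ρ ↦ (2, 0, 16, 2)
  λ_14+ρ ↦ (2, 0, 16, 2)

Grouping the 14 weights by Ā_23-representative: 5 linkage classes.

[[1, 3, 6, 13, 14], [2, 5, 8, 12], [4], [7, 9, 11], [10]]


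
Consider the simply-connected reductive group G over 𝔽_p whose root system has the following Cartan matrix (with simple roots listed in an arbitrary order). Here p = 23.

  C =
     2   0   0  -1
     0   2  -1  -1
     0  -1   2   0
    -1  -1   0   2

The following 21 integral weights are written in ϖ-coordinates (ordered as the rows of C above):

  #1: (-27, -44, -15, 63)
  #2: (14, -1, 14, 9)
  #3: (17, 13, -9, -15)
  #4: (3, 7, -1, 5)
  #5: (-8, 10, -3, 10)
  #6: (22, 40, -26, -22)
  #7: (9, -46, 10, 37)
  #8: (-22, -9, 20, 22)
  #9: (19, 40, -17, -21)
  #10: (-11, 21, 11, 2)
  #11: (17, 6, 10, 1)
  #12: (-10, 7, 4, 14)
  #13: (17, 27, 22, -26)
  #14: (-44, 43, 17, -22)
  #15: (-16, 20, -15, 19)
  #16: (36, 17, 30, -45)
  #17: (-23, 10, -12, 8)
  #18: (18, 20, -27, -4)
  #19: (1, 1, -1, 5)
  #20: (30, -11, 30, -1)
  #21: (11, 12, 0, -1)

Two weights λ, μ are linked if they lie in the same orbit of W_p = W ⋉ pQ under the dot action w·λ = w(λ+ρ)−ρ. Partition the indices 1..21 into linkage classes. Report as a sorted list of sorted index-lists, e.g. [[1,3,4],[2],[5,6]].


Cartan matrix: type A_4 (|W|=120); un-permuting the 4 rows.

λ_j+ρ reflected into Ā_23 (⟨·,θ^∨⟩≤23); 4-tuples as given:

  λ_1 → (3, 3, 4, 2) · λ_2 → (2, 2, 0, 6) · λ_3 → (4, 8, 0, 6) · λ_4 → (4, 8, 0, 6) · λ_5 → (7, 9, 2, 4) · λ_6 → (16, 3, 0, 2) · λ_7 → (7, 9, 2, 4) · λ_8 → (2, 2, 0, 6) · λ_9 → (16, 3, 0, 2) · λ_10 → (7, 9, 2, 4) · λ_11 → (3, 3, 4, 2) · λ_12 → (4, 8, 0, 6) · λ_13 → (16, 3, 0, 2) · λ_14 → (16, 3, 0, 2) · λ_15 → (3, 3, 4, 2) · λ_16 → (3, 3, 4, 2) · λ_17 → (9, 11, 2, 0) · λ_18 → (3, 3, 4, 2) · λ_19 → (2, 2, 0, 6) · λ_20 → (2, 2, 0, 6) · λ_21 → (9, 11, 2, 0)

Linkage partition of the 21 weights (6 classes, p=23):

[[1, 11, 15, 16, 18], [2, 8, 19, 20], [3, 4, 12], [5, 7, 10], [6, 9, 13, 14], [17, 21]]


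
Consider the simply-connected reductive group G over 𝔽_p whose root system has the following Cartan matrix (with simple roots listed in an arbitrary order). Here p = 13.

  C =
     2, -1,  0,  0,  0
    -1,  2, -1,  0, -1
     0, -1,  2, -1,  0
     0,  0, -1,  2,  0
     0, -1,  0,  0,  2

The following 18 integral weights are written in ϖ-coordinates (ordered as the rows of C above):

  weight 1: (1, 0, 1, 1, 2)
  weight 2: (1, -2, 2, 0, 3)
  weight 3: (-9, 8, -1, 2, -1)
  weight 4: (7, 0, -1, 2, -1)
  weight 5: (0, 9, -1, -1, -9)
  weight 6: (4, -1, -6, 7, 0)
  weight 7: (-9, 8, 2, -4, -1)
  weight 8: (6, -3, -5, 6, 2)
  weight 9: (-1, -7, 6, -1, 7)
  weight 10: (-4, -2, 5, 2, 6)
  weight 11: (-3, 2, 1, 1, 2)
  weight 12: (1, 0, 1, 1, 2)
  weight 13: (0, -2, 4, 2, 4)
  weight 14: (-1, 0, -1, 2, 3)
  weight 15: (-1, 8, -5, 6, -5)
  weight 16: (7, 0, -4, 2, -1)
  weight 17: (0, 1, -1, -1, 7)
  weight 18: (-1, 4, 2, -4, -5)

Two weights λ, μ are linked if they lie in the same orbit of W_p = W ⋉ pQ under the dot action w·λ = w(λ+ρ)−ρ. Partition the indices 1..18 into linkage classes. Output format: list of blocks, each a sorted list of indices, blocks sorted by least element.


Root system D_5: the 5×5 matrix C matches after relabeling.

Alcove-folded reps (p=13, 18 weights, presented ϖ-order):

    [1] (2, 1, 2, 2, 3)
    [2] (1, 1, 2, 1, 3)
    [3] (8, 1, 0, 3, 0)
    [4] (8, 1, 0, 3, 0)
    [5] (1, 2, 0, 0, 8)
    [6] (0, 1, 0, 3, 4)
    [7] (8, 1, 0, 3, 0)
    [8] (1, 1, 2, 1, 3)
    [9] (6, 0, 1, 0, 2)
    [10] (1, 1, 2, 1, 3)
    [11] (2, 1, 2, 2, 3)
    [12] (2, 1, 2, 2, 3)
    [13] (0, 1, 0, 3, 4)
    [14] (0, 1, 0, 3, 4)
    [15] (0, 1, 0, 3, 4)
    [16] (6, 0, 1, 0, 2)
    [17] (1, 2, 0, 0, 8)
    [18] (0, 1, 0, 3, 4)

6 distinct reps among the 18 weights ⇒ 6 W_13-linkage classes:

[[1, 11, 12], [2, 8, 10], [3, 4, 7], [5, 17], [6, 13, 14, 15, 18], [9, 16]]


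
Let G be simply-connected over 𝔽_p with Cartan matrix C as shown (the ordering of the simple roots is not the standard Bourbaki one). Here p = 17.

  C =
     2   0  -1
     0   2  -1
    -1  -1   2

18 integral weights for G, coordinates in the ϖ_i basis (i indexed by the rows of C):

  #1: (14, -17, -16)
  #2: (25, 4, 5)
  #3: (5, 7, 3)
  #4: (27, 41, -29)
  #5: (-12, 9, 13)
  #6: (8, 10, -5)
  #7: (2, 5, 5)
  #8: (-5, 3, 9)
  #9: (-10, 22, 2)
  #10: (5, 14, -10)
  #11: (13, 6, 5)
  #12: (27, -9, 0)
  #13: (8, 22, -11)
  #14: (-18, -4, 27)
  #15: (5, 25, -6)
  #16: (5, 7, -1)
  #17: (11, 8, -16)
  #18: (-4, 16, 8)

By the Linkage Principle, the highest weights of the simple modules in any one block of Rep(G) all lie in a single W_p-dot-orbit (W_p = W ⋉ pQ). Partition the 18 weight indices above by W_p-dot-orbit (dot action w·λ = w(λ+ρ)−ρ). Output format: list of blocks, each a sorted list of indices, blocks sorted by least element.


Type A_3, rank 3, |W|=24; reorder rows/cols to standard.

Alcove-folded reps (p=17, 18 weights, presented ϖ-order):

  λ_1+ρ ↦ (2, 1, 0) · λ_2+ρ ↦ (3, 6, 6) · λ_3+ρ ↦ (5, 7, 4) · λ_4+ρ ↦ (6, 8, 0) · λ_5+ρ ↦ (4, 3, 3) · λ_6+ρ ↦ (5, 7, 4) · λ_7+ρ ↦ (3, 6, 6) · λ_8+ρ ↦ (4, 4, 6) · λ_9+ρ ↦ (6, 8, 0) · λ_10+ρ ↦ (3, 6, 6) · λ_11+ρ ↦ (4, 3, 3) · λ_12+ρ ↦ (5, 7, 4) · λ_13+ρ ↦ (5, 7, 4) · λ_14+ρ ↦ (6, 8, 0) · λ_15+ρ ↦ (5, 7, 4) · λ_16+ρ ↦ (6, 8, 0) · λ_17+ρ ↦ (3, 6, 6) · λ_18+ρ ↦ (6, 8, 0)

Partition of {1..18} into 6 W_17-dot-orbits:

[[1], [2, 7, 10, 17], [3, 6, 12, 13, 15], [4, 9, 14, 16, 18], [5, 11], [8]]


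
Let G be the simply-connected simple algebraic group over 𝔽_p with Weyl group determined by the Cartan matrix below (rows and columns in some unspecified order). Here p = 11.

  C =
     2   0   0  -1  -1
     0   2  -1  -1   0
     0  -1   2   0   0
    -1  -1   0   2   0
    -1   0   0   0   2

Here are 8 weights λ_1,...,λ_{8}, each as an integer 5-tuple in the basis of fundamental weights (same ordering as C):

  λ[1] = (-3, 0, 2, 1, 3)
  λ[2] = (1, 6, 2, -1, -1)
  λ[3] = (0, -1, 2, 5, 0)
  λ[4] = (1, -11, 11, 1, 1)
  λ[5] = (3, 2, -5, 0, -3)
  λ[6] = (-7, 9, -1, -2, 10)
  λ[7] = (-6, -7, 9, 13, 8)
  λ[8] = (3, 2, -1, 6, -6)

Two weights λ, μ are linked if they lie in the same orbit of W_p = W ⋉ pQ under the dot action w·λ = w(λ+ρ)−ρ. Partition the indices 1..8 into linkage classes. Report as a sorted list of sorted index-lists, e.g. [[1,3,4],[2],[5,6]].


A_5 Cartan matrix, 5 simple roots permuted; ρ=(1,1,1,1,1).

Alcove-folded reps (p=11, 8 weights, presented ϖ-order):

  [1] (2, 1, 3, 0, 2);  [2] (1, 7, 2, 0, 1);  [3] (1, 0, 3, 6, 1);  [4] (2, 2, 1, 2, 3);  [5] (2, 1, 3, 0, 2);  [6] (1, 0, 3, 6, 1);  [7] (2, 1, 3, 0, 2);  [8] (1, 0, 3, 6, 1)

The 8 indices split into 4 linkage classes (same alcove rep ⇔ same W_11-dot-orbit):

[[1, 5, 7], [2], [3, 6, 8], [4]]


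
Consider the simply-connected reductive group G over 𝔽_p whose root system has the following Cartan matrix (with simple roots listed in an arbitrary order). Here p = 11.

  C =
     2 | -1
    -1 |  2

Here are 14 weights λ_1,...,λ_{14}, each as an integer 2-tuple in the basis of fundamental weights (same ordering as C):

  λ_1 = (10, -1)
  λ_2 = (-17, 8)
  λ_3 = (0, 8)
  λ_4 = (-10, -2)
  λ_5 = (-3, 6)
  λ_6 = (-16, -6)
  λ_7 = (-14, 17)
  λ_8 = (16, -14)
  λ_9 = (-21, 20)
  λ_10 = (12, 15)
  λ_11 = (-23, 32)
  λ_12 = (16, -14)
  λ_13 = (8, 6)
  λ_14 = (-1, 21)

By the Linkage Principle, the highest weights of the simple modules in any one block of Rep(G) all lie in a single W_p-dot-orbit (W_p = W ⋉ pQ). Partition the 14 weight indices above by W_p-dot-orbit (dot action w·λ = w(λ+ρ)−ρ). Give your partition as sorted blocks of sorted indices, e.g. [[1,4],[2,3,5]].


Root system A_2: the 2×2 matrix C matches after relabeling.

Ā_11 reps of the 14 weights (A_2, coords as presented):

  λ_1 → (11, 0) · λ_2 → (4, 2) · λ_3 → (1, 9) · λ_4 → (1, 9) · λ_5 → (2, 5) · λ_6 → (4, 2) · λ_7 → (4, 2) · λ_8 → (2, 5) · λ_9 → (1, 9) · λ_10 → (2, 5) · λ_11 → (11, 0) · λ_12 → (2, 5) · λ_13 → (4, 2) · λ_14 → (11, 0)

4 distinct reps among the 14 weights ⇒ 4 W_11-linkage classes:

[[1, 11, 14], [2, 6, 7, 13], [3, 4, 9], [5, 8, 10, 12]]


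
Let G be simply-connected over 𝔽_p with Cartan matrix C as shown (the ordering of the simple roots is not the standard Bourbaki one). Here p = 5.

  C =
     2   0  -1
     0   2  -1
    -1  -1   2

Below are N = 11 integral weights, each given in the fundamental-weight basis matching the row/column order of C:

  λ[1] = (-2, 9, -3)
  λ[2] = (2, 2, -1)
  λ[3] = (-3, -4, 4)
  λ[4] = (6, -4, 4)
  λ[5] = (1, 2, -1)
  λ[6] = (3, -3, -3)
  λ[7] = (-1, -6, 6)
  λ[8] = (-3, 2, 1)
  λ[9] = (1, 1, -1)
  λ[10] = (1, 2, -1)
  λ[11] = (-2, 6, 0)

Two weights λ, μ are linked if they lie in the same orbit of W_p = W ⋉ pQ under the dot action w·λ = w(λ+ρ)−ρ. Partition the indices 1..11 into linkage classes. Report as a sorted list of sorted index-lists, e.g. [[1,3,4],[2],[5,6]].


C ↔ A_3 under row/col permutation; |W(A_3)| = 24.

Ā_5 reps of the 11 weights (A_3, coords as presented):

  1: (1, 0, 2) · 2: (2, 2, 0) · 3: (2, 3, 0) · 4: (2, 2, 0) · 5: (2, 3, 0) · 6: (0, 2, 2) · 7: (2, 3, 0) · 8: (2, 3, 0) · 9: (2, 2, 0) · 10: (2, 3, 0) · 11: (0, 2, 2)

Linkage partition of the 11 weights (4 classes, p=5):

[[1], [2, 4, 9], [3, 5, 7, 8, 10], [6, 11]]


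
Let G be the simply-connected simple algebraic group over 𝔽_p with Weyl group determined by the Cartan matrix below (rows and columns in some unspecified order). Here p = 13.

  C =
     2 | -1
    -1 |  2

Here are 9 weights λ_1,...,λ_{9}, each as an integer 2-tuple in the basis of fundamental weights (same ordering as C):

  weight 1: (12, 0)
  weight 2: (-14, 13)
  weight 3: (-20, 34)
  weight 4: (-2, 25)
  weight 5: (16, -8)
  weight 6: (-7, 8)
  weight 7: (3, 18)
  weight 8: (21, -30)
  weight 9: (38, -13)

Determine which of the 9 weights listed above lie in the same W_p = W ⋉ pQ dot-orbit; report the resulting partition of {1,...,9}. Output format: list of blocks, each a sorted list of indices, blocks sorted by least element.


Type A_2, rank 2, |W|=6; reorder rows/cols to standard.

W_13-reps of the 9 weights in Ā_13 (same 2-coord order as C):

    1: (12, 0)
    2: (12, 0)
    3: (6, 3)
    4: (12, 0)
    5: (6, 3)
    6: (6, 3)
    7: (6, 3)
    8: (6, 3)
    9: (12, 0)

2 distinct reps among the 9 weights ⇒ 2 W_13-linkage classes:

[[1, 2, 4, 9], [3, 5, 6, 7, 8]]


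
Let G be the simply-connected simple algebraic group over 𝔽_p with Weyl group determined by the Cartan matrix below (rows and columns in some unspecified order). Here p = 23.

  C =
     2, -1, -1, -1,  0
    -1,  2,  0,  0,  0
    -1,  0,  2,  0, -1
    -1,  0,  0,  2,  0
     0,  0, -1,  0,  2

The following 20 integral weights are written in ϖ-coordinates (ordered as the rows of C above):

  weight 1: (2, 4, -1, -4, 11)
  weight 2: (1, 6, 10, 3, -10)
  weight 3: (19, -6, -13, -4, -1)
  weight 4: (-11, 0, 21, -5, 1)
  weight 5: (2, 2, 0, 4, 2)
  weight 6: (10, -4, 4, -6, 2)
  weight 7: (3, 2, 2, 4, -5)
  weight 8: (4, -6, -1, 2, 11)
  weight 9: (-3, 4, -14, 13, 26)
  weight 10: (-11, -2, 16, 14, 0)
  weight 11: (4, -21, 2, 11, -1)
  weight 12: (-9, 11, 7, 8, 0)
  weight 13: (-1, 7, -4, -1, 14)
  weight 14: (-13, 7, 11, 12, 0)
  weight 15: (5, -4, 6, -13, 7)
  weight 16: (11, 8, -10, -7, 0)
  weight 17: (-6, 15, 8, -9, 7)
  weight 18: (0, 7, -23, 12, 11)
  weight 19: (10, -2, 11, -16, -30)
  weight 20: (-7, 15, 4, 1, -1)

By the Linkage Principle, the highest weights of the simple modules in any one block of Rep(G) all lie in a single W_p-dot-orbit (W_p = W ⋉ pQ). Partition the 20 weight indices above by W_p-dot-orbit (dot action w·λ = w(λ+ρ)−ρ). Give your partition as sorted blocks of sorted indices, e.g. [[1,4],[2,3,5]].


Dynkin diagram of C (from the 8 off-diagonal −1 entries): D_5.

λ_j+ρ reflected into Ā_23 (⟨·,θ^∨⟩≤23); 5-tuples as given:

  [1] (0, 5, 0, 3, 12)
  [2] (1, 6, 2, 3, 6)
  [3] (0, 5, 0, 3, 12)
  [4] (8, 4, 0, 1, 1)
  [5] (3, 3, 1, 5, 3)
  [6] (3, 3, 1, 5, 3)
  [7] (3, 3, 1, 5, 3)
  [8] (0, 5, 0, 3, 12)
  [9] (1, 6, 2, 3, 6)
  [10] (1, 10, 0, 4, 1)
  [11] (0, 5, 0, 3, 12)
  [12] (8, 4, 0, 1, 1)
  [13] (0, 5, 0, 3, 12)
  [14] (8, 4, 0, 1, 1)
  [15] (1, 6, 2, 3, 6)
  [16] (1, 6, 2, 3, 6)
  [17] (3, 3, 1, 5, 3)
  [18] (8, 4, 0, 1, 1)
  [19] (1, 10, 0, 4, 1)
  [20] (1, 10, 0, 4, 1)

The 20 indices split into 5 linkage classes (same alcove rep ⇔ same W_23-dot-orbit):

[[1, 3, 8, 11, 13], [2, 9, 15, 16], [4, 12, 14, 18], [5, 6, 7, 17], [10, 19, 20]]


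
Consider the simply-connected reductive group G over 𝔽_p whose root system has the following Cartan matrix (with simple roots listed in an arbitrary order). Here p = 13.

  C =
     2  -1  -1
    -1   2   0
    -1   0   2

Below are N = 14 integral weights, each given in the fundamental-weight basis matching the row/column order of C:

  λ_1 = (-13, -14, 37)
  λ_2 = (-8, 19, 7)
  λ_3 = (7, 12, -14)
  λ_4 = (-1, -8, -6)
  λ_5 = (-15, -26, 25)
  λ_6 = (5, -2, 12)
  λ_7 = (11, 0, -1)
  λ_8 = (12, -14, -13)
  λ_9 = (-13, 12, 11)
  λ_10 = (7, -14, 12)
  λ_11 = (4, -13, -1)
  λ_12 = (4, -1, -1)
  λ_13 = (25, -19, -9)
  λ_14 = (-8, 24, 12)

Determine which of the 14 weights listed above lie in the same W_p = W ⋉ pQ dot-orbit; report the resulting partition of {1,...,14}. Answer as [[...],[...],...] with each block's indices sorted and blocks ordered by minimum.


A_3 Cartan matrix, 3 simple roots permuted; ρ=(1,1,1).

λ_j+ρ reflected into Ā_13 (⟨·,θ^∨⟩≤13); 3-tuples as given:

  λ_1 → (12, 1, 0) · λ_2 → (0, 5, 7) · λ_3 → (5, 0, 0) · λ_4 → (0, 5, 7) · λ_5 → (12, 1, 0) · λ_6 → (0, 5, 7) · λ_7 → (12, 1, 0) · λ_8 → (12, 1, 0) · λ_9 → (12, 1, 0) · λ_10 → (5, 0, 0) · λ_11 → (0, 5, 7) · λ_12 → (5, 0, 0) · λ_13 → (5, 0, 0) · λ_14 → (0, 5, 7)

Grouping the 14 weights by Ā_13-representative: 3 linkage classes.

[[1, 5, 7, 8, 9], [2, 4, 6, 11, 14], [3, 10, 12, 13]]


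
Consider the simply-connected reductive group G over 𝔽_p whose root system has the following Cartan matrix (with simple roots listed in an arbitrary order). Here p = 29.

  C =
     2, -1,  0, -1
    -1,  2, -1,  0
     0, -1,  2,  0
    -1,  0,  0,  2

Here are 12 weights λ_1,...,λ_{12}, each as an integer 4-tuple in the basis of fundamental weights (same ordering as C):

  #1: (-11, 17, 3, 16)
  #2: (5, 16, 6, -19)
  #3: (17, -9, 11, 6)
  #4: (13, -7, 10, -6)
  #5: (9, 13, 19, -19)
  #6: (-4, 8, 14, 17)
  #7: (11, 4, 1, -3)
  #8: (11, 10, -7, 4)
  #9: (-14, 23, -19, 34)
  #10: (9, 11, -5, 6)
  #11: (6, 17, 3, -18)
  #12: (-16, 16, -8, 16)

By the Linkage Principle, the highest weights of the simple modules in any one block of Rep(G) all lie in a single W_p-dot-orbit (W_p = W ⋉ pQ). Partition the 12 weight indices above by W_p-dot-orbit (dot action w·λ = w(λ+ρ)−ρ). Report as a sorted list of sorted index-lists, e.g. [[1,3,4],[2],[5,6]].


Type A_4, rank 4, |W|=120; reorder rows/cols to standard.

Each λ_j+ρ reduced to Ā_29; 4-tuples below use C's row order:

  λ_1+ρ ↦ (10, 8, 4, 7);  λ_2+ρ ↦ (12, 5, 6, 5);  λ_3+ρ ↦ (10, 8, 4, 7);  λ_4+ρ ↦ (3, 6, 5, 5);  λ_5+ρ ↦ (3, 6, 5, 5);  λ_6+ρ ↦ (3, 6, 5, 5);  λ_7+ρ ↦ (10, 5, 2, 2);  λ_8+ρ ↦ (12, 5, 6, 5);  λ_9+ρ ↦ (6, 1, 6, 5);  λ_10+ρ ↦ (10, 8, 4, 7);  λ_11+ρ ↦ (10, 8, 4, 7);  λ_12+ρ ↦ (10, 5, 2, 2)

The 12 indices split into 5 linkage classes (same alcove rep ⇔ same W_29-dot-orbit):

[[1, 3, 10, 11], [2, 8], [4, 5, 6], [7, 12], [9]]


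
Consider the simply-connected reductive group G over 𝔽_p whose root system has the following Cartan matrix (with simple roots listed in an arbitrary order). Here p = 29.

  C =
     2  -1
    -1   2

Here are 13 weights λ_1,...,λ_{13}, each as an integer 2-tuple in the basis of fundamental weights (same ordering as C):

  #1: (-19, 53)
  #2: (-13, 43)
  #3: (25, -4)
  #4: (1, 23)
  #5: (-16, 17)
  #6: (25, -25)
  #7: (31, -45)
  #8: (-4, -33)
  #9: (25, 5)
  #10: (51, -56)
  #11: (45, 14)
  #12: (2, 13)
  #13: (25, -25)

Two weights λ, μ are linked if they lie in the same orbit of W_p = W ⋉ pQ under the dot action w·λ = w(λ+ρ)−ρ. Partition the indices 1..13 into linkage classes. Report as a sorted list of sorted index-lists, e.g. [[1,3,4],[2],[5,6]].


C ↔ A_2 under row/col permutation; |W(A_2)| = 6.

Alcove-folded reps (p=29, 13 weights, presented ϖ-order):

  λ_1 → (7, 4) · λ_2 → (3, 14) · λ_3 → (23, 3) · λ_4 → (2, 24) · λ_5 → (15, 3) · λ_6 → (2, 24) · λ_7 → (3, 14) · λ_8 → (23, 3) · λ_9 → (23, 3) · λ_10 → (23, 3) · λ_11 → (3, 14) · λ_12 → (3, 14) · λ_13 → (2, 24)

The 13 indices split into 5 linkage classes (same alcove rep ⇔ same W_29-dot-orbit):

[[1], [2, 7, 11, 12], [3, 8, 9, 10], [4, 6, 13], [5]]


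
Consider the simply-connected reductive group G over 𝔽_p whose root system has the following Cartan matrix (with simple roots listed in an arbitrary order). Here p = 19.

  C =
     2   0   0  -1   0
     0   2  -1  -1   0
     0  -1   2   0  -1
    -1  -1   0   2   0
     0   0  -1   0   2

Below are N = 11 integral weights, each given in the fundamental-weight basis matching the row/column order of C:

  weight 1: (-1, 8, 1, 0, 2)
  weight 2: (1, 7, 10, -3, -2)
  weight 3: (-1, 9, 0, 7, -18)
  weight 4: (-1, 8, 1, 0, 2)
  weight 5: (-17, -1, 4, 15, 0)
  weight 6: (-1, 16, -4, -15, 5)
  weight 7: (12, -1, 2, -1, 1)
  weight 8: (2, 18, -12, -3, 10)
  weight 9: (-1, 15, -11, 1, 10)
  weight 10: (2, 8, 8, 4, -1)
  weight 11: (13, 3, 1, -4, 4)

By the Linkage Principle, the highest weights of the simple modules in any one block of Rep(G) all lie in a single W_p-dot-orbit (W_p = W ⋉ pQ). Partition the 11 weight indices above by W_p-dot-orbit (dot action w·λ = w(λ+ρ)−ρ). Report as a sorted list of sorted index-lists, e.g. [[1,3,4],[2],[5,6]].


Root system A_5: the 5×5 matrix C matches after relabeling.

Each λ_j+ρ reduced to Ā_19; 5-tuples below use C's row order:

    [1] (0, 9, 2, 1, 3)
    [2] (0, 6, 10, 2, 1)
    [3] (0, 6, 10, 2, 1)
    [4] (0, 9, 2, 1, 3)
    [5] (13, 0, 3, 0, 2)
    [6] (13, 0, 3, 0, 2)
    [7] (13, 0, 3, 0, 2)
    [8] (0, 6, 10, 2, 1)
    [9] (0, 6, 10, 2, 1)
    [10] (0, 9, 2, 1, 3)
    [11] (8, 1, 2, 3, 2)

These 11 weights hit 4 W_19-dot-orbits; sizes (3, 4, 3, 1):

[[1, 4, 10], [2, 3, 8, 9], [5, 6, 7], [11]]


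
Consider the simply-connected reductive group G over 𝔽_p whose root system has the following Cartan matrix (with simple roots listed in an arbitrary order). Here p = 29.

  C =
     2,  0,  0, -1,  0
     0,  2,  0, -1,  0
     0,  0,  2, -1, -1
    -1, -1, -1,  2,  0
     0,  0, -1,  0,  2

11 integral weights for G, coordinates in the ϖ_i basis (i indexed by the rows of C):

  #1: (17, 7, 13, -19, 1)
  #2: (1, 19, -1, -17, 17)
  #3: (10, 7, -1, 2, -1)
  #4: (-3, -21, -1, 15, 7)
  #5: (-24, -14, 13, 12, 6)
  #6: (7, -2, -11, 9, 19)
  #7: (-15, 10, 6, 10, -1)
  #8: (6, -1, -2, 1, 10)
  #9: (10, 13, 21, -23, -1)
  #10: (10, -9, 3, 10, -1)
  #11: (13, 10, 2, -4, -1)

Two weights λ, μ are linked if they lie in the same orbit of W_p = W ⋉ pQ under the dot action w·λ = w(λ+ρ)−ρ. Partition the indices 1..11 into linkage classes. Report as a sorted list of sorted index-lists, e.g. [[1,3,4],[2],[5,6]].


C ↔ D_5 under row/col permutation; |W(D_5)| = 1920.

Alcove-folded reps (p=29, 11 weights, presented ϖ-order):

    1: (0, 10, 2, 4, 2)
    2: (0, 10, 2, 4, 2)
    3: (11, 8, 0, 3, 0)
    4: (0, 10, 2, 4, 2)
    5: (0, 10, 2, 4, 2)
    6: (7, 0, 1, 1, 10)
    7: (11, 8, 0, 3, 0)
    8: (7, 0, 1, 1, 10)
    9: (11, 8, 0, 3, 0)
    10: (11, 8, 0, 3, 0)
    11: (11, 8, 0, 3, 0)

Partition of {1..11} into 3 W_29-dot-orbits:

[[1, 2, 4, 5], [3, 7, 9, 10, 11], [6, 8]]


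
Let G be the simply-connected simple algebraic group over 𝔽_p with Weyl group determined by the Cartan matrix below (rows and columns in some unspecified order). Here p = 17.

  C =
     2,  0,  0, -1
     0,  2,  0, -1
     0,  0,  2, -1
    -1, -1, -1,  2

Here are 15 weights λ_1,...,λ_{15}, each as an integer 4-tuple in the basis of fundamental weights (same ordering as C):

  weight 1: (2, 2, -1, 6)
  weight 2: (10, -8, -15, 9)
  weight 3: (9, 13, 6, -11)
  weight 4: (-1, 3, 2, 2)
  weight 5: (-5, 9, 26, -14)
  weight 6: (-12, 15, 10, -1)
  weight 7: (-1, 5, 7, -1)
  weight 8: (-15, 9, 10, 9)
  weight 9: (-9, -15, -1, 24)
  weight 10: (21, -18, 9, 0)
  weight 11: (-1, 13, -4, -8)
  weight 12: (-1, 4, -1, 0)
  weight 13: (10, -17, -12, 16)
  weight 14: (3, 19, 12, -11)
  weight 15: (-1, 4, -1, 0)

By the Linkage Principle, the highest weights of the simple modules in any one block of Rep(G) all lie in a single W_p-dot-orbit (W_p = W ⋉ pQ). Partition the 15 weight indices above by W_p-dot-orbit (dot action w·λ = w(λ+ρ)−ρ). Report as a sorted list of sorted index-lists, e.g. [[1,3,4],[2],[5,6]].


Cartan matrix: type D_4 (|W|=192); un-permuting the 4 rows.

λ_j+ρ reflected into Ā_17 (⟨·,θ^∨⟩≤17); 4-tuples as given:

  1: (3, 3, 0, 4);  2: (0, 4, 3, 3);  3: (0, 4, 3, 3);  4: (0, 4, 3, 3);  5: (3, 3, 0, 4);  6: (0, 5, 0, 1);  7: (0, 6, 8, 0);  8: (0, 4, 3, 3);  9: (0, 6, 8, 0);  10: (0, 5, 0, 1);  11: (3, 3, 0, 4);  12: (0, 5, 0, 1);  13: (0, 5, 0, 1);  14: (0, 4, 3, 3);  15: (0, 5, 0, 1)

4 distinct reps among the 15 weights ⇒ 4 W_17-linkage classes:

[[1, 5, 11], [2, 3, 4, 8, 14], [6, 10, 12, 13, 15], [7, 9]]


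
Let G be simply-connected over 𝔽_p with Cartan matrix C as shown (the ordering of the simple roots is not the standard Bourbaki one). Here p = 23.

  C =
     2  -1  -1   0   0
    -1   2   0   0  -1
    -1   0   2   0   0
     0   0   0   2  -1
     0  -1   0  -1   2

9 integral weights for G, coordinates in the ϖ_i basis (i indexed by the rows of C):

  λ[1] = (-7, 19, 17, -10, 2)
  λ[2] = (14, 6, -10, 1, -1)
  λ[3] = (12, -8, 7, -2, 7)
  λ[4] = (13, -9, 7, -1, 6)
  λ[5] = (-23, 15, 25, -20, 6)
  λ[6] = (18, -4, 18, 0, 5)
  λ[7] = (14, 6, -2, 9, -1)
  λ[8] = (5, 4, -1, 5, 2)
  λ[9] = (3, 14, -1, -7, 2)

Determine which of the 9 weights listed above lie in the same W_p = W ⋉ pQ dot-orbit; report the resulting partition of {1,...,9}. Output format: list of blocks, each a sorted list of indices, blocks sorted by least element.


C ↔ A_5 under row/col permutation; |W(A_5)| = 720.

Alcove-folded reps (p=23, 9 weights, presented ϖ-order):

  [1] (6, 5, 0, 6, 3) · [2] (6, 7, 8, 1, 0) · [3] (6, 7, 8, 1, 0) · [4] (6, 7, 8, 1, 0) · [5] (4, 12, 0, 3, 3) · [6] (4, 12, 0, 3, 3) · [7] (6, 7, 8, 1, 0) · [8] (6, 5, 0, 6, 3) · [9] (4, 12, 0, 3, 3)

The 9 indices split into 3 linkage classes (same alcove rep ⇔ same W_23-dot-orbit):

[[1, 8], [2, 3, 4, 7], [5, 6, 9]]


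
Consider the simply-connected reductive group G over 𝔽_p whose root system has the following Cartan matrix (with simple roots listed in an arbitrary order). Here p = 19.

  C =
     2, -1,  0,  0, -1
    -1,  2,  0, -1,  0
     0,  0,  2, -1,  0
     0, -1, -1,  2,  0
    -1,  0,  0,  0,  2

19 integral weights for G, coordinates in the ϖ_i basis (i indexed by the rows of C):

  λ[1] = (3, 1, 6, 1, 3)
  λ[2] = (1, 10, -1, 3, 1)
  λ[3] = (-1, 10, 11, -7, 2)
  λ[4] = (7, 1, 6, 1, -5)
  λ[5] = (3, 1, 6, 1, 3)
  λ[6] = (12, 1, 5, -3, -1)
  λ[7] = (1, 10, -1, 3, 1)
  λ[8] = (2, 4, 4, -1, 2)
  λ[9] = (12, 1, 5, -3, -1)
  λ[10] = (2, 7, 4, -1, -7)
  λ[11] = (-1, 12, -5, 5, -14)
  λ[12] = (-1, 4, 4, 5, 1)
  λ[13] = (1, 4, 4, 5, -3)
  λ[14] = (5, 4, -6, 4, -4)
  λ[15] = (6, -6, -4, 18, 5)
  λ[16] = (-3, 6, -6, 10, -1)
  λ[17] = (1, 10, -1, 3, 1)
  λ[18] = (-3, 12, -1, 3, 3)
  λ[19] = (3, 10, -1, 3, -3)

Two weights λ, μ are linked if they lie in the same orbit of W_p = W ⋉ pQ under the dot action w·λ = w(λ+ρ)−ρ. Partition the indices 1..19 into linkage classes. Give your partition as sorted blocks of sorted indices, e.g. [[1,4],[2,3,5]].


Type A_5, rank 5, |W|=720; reorder rows/cols to standard.

Each λ_j+ρ reduced to Ā_19; 5-tuples below use C's row order:

  [1] (4, 2, 7, 2, 4) · [2] (2, 11, 0, 4, 2) · [3] (0, 5, 5, 6, 2) · [4] (4, 2, 7, 2, 4) · [5] (4, 2, 7, 2, 4) · [6] (13, 0, 4, 2, 0) · [7] (2, 11, 0, 4, 2) · [8] (3, 5, 5, 0, 3) · [9] (13, 0, 4, 2, 0) · [10] (3, 5, 5, 0, 3) · [11] (13, 0, 4, 2, 0) · [12] (0, 5, 5, 6, 2) · [13] (0, 5, 5, 6, 2) · [14] (3, 5, 5, 0, 3) · [15] (0, 5, 5, 6, 2) · [16] (0, 5, 5, 6, 2) · [17] (2, 11, 0, 4, 2) · [18] (2, 11, 0, 4, 2) · [19] (2, 11, 0, 4, 2)

Partition of {1..19} into 5 W_19-dot-orbits:

[[1, 4, 5], [2, 7, 17, 18, 19], [3, 12, 13, 15, 16], [6, 9, 11], [8, 10, 14]]


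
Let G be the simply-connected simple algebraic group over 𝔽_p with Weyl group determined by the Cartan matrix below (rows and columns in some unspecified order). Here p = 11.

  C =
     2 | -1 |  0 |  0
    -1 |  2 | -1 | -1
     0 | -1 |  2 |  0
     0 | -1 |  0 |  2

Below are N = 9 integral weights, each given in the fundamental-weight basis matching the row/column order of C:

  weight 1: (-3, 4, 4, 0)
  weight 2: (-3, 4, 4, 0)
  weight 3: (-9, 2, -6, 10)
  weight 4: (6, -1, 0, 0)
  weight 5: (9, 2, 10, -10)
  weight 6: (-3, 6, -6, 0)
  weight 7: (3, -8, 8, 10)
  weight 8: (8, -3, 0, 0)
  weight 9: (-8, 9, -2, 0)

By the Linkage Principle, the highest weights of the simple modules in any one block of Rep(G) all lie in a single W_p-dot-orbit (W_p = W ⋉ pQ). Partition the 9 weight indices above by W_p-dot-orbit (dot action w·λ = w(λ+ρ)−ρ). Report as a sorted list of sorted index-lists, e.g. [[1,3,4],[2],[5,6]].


D_4 Cartan matrix, 4 simple roots permuted; ρ=(1,1,1,1).

Folding the 9 weights λ_j+ρ into Ā_11 (reps in the given 4-coord order):

  1: (2, 0, 5, 1);  2: (2, 0, 5, 1);  3: (2, 0, 5, 1);  4: (7, 0, 1, 1);  5: (1, 2, 0, 2);  6: (2, 0, 5, 1);  7: (1, 2, 0, 2);  8: (7, 0, 1, 1);  9: (7, 0, 1, 1)

Partition of {1..9} into 3 W_11-dot-orbits:

[[1, 2, 3, 6], [4, 8, 9], [5, 7]]


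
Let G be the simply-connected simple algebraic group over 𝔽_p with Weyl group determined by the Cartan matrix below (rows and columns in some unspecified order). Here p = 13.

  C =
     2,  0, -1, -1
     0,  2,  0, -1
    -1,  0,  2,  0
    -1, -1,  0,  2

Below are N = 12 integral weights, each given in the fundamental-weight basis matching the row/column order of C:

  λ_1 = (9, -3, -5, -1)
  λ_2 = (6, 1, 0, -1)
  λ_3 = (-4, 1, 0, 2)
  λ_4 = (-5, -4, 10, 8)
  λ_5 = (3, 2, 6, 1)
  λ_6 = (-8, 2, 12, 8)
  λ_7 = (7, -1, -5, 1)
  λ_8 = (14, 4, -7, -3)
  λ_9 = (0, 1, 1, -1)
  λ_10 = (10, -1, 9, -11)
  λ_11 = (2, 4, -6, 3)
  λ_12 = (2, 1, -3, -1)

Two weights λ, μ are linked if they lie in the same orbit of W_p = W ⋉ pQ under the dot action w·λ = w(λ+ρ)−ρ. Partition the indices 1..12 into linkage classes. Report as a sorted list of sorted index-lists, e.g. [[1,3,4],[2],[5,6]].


C ↔ A_4 under row/col permutation; |W(A_4)| = 120.

Each λ_j+ρ reduced to Ā_13; 4-tuples below use C's row order:

  [1] (4, 0, 4, 2)
  [2] (7, 2, 1, 0)
  [3] (1, 2, 2, 0)
  [4] (4, 0, 4, 2)
  [5] (4, 0, 4, 2)
  [6] (7, 2, 1, 0)
  [7] (4, 0, 4, 2)
  [8] (7, 2, 1, 0)
  [9] (1, 2, 2, 0)
  [10] (1, 2, 2, 0)
  [11] (2, 5, 3, 2)
  [12] (1, 2, 2, 0)

4 distinct reps among the 12 weights ⇒ 4 W_13-linkage classes:

[[1, 4, 5, 7], [2, 6, 8], [3, 9, 10, 12], [11]]


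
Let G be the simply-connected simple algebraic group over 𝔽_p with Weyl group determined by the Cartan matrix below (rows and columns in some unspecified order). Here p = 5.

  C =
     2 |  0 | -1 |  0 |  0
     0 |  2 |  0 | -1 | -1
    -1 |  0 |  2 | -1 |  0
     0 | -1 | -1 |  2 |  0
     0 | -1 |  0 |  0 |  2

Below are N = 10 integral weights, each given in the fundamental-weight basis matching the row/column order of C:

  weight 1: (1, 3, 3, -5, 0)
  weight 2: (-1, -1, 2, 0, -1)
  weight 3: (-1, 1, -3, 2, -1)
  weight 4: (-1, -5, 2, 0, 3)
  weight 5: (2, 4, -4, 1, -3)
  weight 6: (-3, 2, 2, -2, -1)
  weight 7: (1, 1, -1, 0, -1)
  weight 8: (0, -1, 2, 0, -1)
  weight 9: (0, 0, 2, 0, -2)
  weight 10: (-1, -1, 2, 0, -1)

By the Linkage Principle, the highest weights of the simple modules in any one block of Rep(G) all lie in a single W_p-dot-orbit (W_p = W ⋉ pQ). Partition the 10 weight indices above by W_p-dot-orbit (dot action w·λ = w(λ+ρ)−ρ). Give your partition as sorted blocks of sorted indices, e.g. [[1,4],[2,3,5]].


Cartan matrix: type A_5 (|W|=720); un-permuting the 5 rows.

Folding the 10 weights λ_j+ρ into Ā_5 (reps in the given 5-coord order):

  [1] (0, 1, 0, 3, 0)
  [2] (0, 0, 3, 1, 0)
  [3] (2, 2, 0, 1, 0)
  [4] (0, 1, 0, 3, 0)
  [5] (2, 2, 0, 1, 0)
  [6] (2, 2, 0, 1, 0)
  [7] (2, 2, 0, 1, 0)
  [8] (1, 0, 3, 1, 0)
  [9] (0, 0, 3, 1, 0)
  [10] (0, 0, 3, 1, 0)

Grouping the 10 weights by Ā_5-representative: 4 linkage classes.

[[1, 4], [2, 9, 10], [3, 5, 6, 7], [8]]
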